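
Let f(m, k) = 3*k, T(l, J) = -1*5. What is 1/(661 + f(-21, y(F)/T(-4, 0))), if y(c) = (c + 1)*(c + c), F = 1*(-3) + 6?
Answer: 5/3233 ≈ 0.0015466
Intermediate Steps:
T(l, J) = -5
F = 3 (F = -3 + 6 = 3)
y(c) = 2*c*(1 + c) (y(c) = (1 + c)*(2*c) = 2*c*(1 + c))
1/(661 + f(-21, y(F)/T(-4, 0))) = 1/(661 + 3*((2*3*(1 + 3))/(-5))) = 1/(661 + 3*((2*3*4)*(-⅕))) = 1/(661 + 3*(24*(-⅕))) = 1/(661 + 3*(-24/5)) = 1/(661 - 72/5) = 1/(3233/5) = 5/3233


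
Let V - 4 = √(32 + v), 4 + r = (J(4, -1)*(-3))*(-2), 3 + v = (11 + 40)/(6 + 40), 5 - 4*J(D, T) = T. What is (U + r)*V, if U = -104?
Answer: -396 - 99*√63710/46 ≈ -939.23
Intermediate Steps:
J(D, T) = 5/4 - T/4
v = -87/46 (v = -3 + (11 + 40)/(6 + 40) = -3 + 51/46 = -87/46 ≈ -1.8913)
r = 5 (r = -4 + ((5/4 - ¼*(-1))*(-3))*(-2) = -4 + ((5/4 + ¼)*(-3))*(-2) = -4 + ((3/2)*(-3))*(-2) = -4 - 9/2*(-2) = -4 + 9 = 5)
V = 4 + √63710/46 (V = 4 + √(32 - 87/46) = 4 + √(1385/46) = 4 + √63710/46 ≈ 9.4871)
(U + r)*V = (-104 + 5)*(4 + √63710/46) = -99*(4 + √63710/46) = -396 - 99*√63710/46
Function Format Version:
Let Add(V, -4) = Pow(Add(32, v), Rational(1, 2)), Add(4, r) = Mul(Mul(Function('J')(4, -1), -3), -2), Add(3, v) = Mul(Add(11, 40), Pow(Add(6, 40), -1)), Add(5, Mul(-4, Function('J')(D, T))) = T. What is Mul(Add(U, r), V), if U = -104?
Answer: Add(-396, Mul(Rational(-99, 46), Pow(63710, Rational(1, 2)))) ≈ -939.23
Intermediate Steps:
Function('J')(D, T) = Add(Rational(5, 4), Mul(Rational(-1, 4), T))
v = Rational(-87, 46) (v = Add(-3, Mul(Add(11, 40), Pow(Add(6, 40), -1))) = Add(-3, Mul(51, Pow(46, -1))) = Add(-3, Mul(51, Rational(1, 46))) = Add(-3, Rational(51, 46)) = Rational(-87, 46) ≈ -1.8913)
r = 5 (r = Add(-4, Mul(Mul(Add(Rational(5, 4), Mul(Rational(-1, 4), -1)), -3), -2)) = Add(-4, Mul(Mul(Add(Rational(5, 4), Rational(1, 4)), -3), -2)) = Add(-4, Mul(Mul(Rational(3, 2), -3), -2)) = Add(-4, Mul(Rational(-9, 2), -2)) = Add(-4, 9) = 5)
V = Add(4, Mul(Rational(1, 46), Pow(63710, Rational(1, 2)))) (V = Add(4, Pow(Add(32, Rational(-87, 46)), Rational(1, 2))) = Add(4, Pow(Rational(1385, 46), Rational(1, 2))) = Add(4, Mul(Rational(1, 46), Pow(63710, Rational(1, 2)))) ≈ 9.4871)
Mul(Add(U, r), V) = Mul(Add(-104, 5), Add(4, Mul(Rational(1, 46), Pow(63710, Rational(1, 2))))) = Mul(-99, Add(4, Mul(Rational(1, 46), Pow(63710, Rational(1, 2))))) = Add(-396, Mul(Rational(-99, 46), Pow(63710, Rational(1, 2))))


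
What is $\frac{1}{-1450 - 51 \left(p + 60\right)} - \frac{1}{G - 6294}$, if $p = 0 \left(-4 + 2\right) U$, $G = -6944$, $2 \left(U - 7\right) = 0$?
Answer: $- \frac{2182}{14925845} \approx -0.00014619$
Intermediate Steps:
$U = 7$ ($U = 7 + \frac{1}{2} \cdot 0 = 7 + 0 = 7$)
$p = 0$ ($p = 0 \left(-4 + 2\right) 7 = 0 \left(-2\right) 7 = 0 \cdot 7 = 0$)
$\frac{1}{-1450 - 51 \left(p + 60\right)} - \frac{1}{G - 6294} = \frac{1}{-1450 - 51 \left(0 + 60\right)} - \frac{1}{-6944 - 6294} = \frac{1}{-1450 - 3060} - \frac{1}{-13238} = \frac{1}{-1450 - 3060} - - \frac{1}{13238} = \frac{1}{-4510} + \frac{1}{13238} = - \frac{1}{4510} + \frac{1}{13238} = - \frac{2182}{14925845}$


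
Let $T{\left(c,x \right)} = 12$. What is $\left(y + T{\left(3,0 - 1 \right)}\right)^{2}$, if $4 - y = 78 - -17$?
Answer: $6241$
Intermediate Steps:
$y = -91$ ($y = 4 - \left(78 - -17\right) = 4 - \left(78 + 17\right) = 4 - 95 = -91$)
$\left(y + T{\left(3,0 - 1 \right)}\right)^{2} = \left(-91 + 12\right)^{2} = \left(-79\right)^{2} = 6241$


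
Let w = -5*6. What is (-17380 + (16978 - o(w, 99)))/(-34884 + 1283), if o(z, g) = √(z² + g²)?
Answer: 402/33601 + 3*√1189/33601 ≈ 0.015043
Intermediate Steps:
w = -30
o(z, g) = √(g² + z²)
(-17380 + (16978 - o(w, 99)))/(-34884 + 1283) = (-17380 + (16978 - √(99² + (-30)²)))/(-34884 + 1283) = (-17380 + (16978 - √(9801 + 900)))/(-33601) = (-17380 + (16978 - √10701))*(-1/33601) = (-17380 + (16978 - 3*√1189))*(-1/33601) = (-402 - 3*√1189)*(-1/33601) = 402/33601 + 3*√1189/33601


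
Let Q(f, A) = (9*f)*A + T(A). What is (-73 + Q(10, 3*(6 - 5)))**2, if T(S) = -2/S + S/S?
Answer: 350464/9 ≈ 38940.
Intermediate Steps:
T(S) = 1 - 2/S (T(S) = -2/S + 1 = 1 - 2/S)
Q(f, A) = (-2 + A)/A + 9*A*f (Q(f, A) = (9*f)*A + (-2 + A)/A = 9*A*f + (-2 + A)/A = (-2 + A)/A + 9*A*f)
(-73 + Q(10, 3*(6 - 5)))**2 = (-73 + (1 - 2*1/(3*(6 - 5)) + 9*(3*(6 - 5))*10))**2 = (-73 + (1 - 2/(3*1) + 9*(3*1)*10))**2 = (-73 + (1 - 2/3 + 9*3*10))**2 = (-73 + (1 - 2*1/3 + 270))**2 = (-73 + (1 - 2/3 + 270))**2 = (-73 + 811/3)**2 = (592/3)**2 = 350464/9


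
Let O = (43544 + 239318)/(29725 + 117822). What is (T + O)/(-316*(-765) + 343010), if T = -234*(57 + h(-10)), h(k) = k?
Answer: -811219522/43139054125 ≈ -0.018805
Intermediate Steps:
O = 282862/147547 ≈ 1.9171
T = -10998 (T = -234*(57 - 10) = -234*47 = -10998)
(T + O)/(-316*(-765) + 343010) = (-10998 + 282862/147547)/(-316*(-765) + 343010) = -1622439044/(147547*(241740 + 343010)) = -1622439044/147547/584750 = -1622439044/147547*1/584750 = -811219522/43139054125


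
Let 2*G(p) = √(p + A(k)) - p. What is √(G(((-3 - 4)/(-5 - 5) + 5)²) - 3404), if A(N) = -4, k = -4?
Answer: √(-1368098 + 20*√2849)/20 ≈ 58.46*I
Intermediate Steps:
G(p) = √(-4 + p)/2 - p/2 (G(p) = (√(p - 4) - p)/2 = (√(-4 + p) - p)/2 = √(-4 + p)/2 - p/2)
√(G(((-3 - 4)/(-5 - 5) + 5)²) - 3404) = √((√(-4 + ((-3 - 4)/(-5 - 5) + 5)²)/2 - ((-3 - 4)/(-5 - 5) + 5)²/2) - 3404) = √((√(-4 + (-7/(-10) + 5)²)/2 - (-7/(-10) + 5)²/2) - 3404) = √((√(-4 + (-7*(-⅒) + 5)²)/2 - (-7*(-⅒) + 5)²/2) - 3404) = √((√(-4 + (7/10 + 5)²)/2 - (7/10 + 5)²/2) - 3404) = √((√(-4 + (57/10)²)/2 - (57/10)²/2) - 3404) = √((√(-4 + 3249/100)/2 - ½*3249/100) - 3404) = √((√(2849/100)/2 - 3249/200) - 3404) = √(((√2849/10)/2 - 3249/200) - 3404) = √((√2849/20 - 3249/200) - 3404) = √((-3249/200 + √2849/20) - 3404) = √(-684049/200 + √2849/20)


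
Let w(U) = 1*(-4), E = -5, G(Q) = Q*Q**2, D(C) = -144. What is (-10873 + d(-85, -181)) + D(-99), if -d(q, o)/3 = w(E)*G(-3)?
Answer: -11341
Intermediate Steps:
G(Q) = Q**3
w(U) = -4
d(q, o) = -324 (d(q, o) = -(-12)*(-3)**3 = -(-12)*(-27) = -3*108 = -324)
(-10873 + d(-85, -181)) + D(-99) = (-10873 - 324) - 144 = -11197 - 144 = -11341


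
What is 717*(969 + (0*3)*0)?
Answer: 694773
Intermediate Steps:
717*(969 + (0*3)*0) = 717*(969 + 0*0) = 717*(969 + 0) = 717*969 = 694773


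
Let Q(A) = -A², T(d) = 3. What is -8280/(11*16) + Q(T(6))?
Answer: -1233/22 ≈ -56.045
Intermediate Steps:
-8280/(11*16) + Q(T(6)) = -8280/(11*16) - 1*3² = -8280/176 - 1*9 = -8280/176 - 9 = -90*23/44 - 9 = -1035/22 - 9 = -1233/22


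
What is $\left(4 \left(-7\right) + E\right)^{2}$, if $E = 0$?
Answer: $784$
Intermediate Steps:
$\left(4 \left(-7\right) + E\right)^{2} = \left(4 \left(-7\right) + 0\right)^{2} = \left(-28 + 0\right)^{2} = \left(-28\right)^{2} = 784$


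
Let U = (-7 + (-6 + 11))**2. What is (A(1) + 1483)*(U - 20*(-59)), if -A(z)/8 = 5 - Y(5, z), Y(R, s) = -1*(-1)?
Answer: 1717984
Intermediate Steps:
Y(R, s) = 1
U = 4 (U = (-7 + 5)**2 = (-2)**2 = 4)
A(z) = -32 (A(z) = -8*(5 - 1*1) = -8*(5 - 1) = -8*4 = -32)
(A(1) + 1483)*(U - 20*(-59)) = (-32 + 1483)*(4 - 20*(-59)) = 1451*(4 + 1180) = 1451*1184 = 1717984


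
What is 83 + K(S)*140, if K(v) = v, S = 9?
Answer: 1343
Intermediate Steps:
83 + K(S)*140 = 83 + 9*140 = 83 + 1260 = 1343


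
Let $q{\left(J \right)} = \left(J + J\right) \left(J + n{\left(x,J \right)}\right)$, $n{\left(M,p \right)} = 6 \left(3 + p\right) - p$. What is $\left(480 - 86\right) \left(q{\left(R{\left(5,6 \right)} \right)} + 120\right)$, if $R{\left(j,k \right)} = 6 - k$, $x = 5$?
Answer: $47280$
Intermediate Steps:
$n{\left(M,p \right)} = 18 + 5 p$ ($n{\left(M,p \right)} = \left(18 + 6 p\right) - p = 18 + 5 p$)
$q{\left(J \right)} = 2 J \left(18 + 6 J\right)$ ($q{\left(J \right)} = \left(J + J\right) \left(J + \left(18 + 5 J\right)\right) = 2 J \left(18 + 6 J\right)$)
$\left(480 - 86\right) \left(q{\left(R{\left(5,6 \right)} \right)} + 120\right) = \left(480 - 86\right) \left(12 \left(6 - 6\right) \left(3 + \left(6 - 6\right)\right) + 120\right) = 394 \left(12 \left(6 - 6\right) \left(3 + \left(6 - 6\right)\right) + 120\right) = 394 \left(12 \cdot 0 \left(3 + 0\right) + 120\right) = 394 \left(12 \cdot 0 \cdot 3 + 120\right) = 394 \left(0 + 120\right) = 394 \cdot 120 = 47280$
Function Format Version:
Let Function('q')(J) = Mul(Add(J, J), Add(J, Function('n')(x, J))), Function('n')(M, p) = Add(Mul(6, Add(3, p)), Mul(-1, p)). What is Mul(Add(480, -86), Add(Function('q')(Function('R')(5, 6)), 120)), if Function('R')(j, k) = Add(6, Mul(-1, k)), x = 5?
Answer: 47280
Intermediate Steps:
Function('n')(M, p) = Add(18, Mul(5, p)) (Function('n')(M, p) = Add(Add(18, Mul(6, p)), Mul(-1, p)) = Add(18, Mul(5, p)))
Function('q')(J) = Mul(2, J, Add(18, Mul(6, J))) (Function('q')(J) = Mul(Add(J, J), Add(J, Add(18, Mul(5, J)))) = Mul(Mul(2, J), Add(18, Mul(6, J))) = Mul(2, J, Add(18, Mul(6, J))))
Mul(Add(480, -86), Add(Function('q')(Function('R')(5, 6)), 120)) = Mul(Add(480, -86), Add(Mul(12, Add(6, Mul(-1, 6)), Add(3, Add(6, Mul(-1, 6)))), 120)) = Mul(394, Add(Mul(12, Add(6, -6), Add(3, Add(6, -6))), 120)) = Mul(394, Add(Mul(12, 0, Add(3, 0)), 120)) = Mul(394, Add(Mul(12, 0, 3), 120)) = Mul(394, Add(0, 120)) = Mul(394, 120) = 47280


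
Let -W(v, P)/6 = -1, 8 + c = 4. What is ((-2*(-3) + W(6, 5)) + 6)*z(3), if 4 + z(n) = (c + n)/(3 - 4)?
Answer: -54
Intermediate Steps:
c = -4 (c = -8 + 4 = -4)
W(v, P) = 6 (W(v, P) = -6*(-1) = 6)
z(n) = -n (z(n) = -4 + (-4 + n)/(3 - 4) = -4 + (-4 + n)/(-1) = -4 + (-4 + n)*(-1) = -4 + (4 - n) = -n)
((-2*(-3) + W(6, 5)) + 6)*z(3) = ((-2*(-3) + 6) + 6)*(-1*3) = ((6 + 6) + 6)*(-3) = (12 + 6)*(-3) = 18*(-3) = -54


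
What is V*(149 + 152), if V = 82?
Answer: 24682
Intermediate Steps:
V*(149 + 152) = 82*(149 + 152) = 82*301 = 24682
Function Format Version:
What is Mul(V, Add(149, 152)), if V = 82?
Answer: 24682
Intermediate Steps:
Mul(V, Add(149, 152)) = Mul(82, Add(149, 152)) = Mul(82, 301) = 24682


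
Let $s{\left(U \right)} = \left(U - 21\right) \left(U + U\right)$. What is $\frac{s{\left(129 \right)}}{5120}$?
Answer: $\frac{3483}{640} \approx 5.4422$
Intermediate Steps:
$s{\left(U \right)} = 2 U \left(-21 + U\right)$ ($s{\left(U \right)} = \left(-21 + U\right) 2 U = 2 U \left(-21 + U\right)$)
$\frac{s{\left(129 \right)}}{5120} = \frac{2 \cdot 129 \left(-21 + 129\right)}{5120} = 2 \cdot 129 \cdot 108 \cdot \frac{1}{5120} = 27864 \cdot \frac{1}{5120} = \frac{3483}{640}$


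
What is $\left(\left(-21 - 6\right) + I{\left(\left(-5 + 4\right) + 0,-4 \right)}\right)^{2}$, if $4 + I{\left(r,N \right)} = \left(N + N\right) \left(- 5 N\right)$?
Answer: $36481$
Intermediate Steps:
$I{\left(r,N \right)} = -4 - 10 N^{2}$ ($I{\left(r,N \right)} = -4 + \left(N + N\right) \left(- 5 N\right) = -4 + 2 N \left(- 5 N\right) = -4 - 10 N^{2}$)
$\left(\left(-21 - 6\right) + I{\left(\left(-5 + 4\right) + 0,-4 \right)}\right)^{2} = \left(\left(-21 - 6\right) - \left(4 + 10 \left(-4\right)^{2}\right)\right)^{2} = \left(\left(-21 - 6\right) - 164\right)^{2} = \left(-27 - 164\right)^{2} = \left(-191\right)^{2} = 36481$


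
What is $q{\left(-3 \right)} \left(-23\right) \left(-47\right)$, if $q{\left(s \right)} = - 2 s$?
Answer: $6486$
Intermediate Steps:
$q{\left(-3 \right)} \left(-23\right) \left(-47\right) = \left(-2\right) \left(-3\right) \left(-23\right) \left(-47\right) = 6 \left(-23\right) \left(-47\right) = \left(-138\right) \left(-47\right) = 6486$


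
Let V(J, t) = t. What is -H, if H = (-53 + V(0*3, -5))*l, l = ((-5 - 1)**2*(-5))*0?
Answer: 0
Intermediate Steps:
l = 0 (l = ((-6)**2*(-5))*0 = (36*(-5))*0 = -180*0 = 0)
H = 0 (H = (-53 - 5)*0 = -58*0 = 0)
-H = -1*0 = 0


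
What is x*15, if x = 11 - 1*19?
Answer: -120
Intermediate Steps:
x = -8 (x = 11 - 19 = -8)
x*15 = -8*15 = -120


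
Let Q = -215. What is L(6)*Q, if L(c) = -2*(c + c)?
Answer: 5160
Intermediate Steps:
L(c) = -4*c
L(6)*Q = -4*6*(-215) = -24*(-215) = 5160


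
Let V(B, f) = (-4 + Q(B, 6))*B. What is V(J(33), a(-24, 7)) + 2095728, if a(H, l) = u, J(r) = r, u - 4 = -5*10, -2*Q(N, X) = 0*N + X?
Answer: 2095497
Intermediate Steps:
Q(N, X) = -X/2 (Q(N, X) = -(0*N + X)/2 = -(0 + X)/2 = -X/2)
u = -46 (u = 4 - 5*10 = 4 - 50 = -46)
a(H, l) = -46
V(B, f) = -7*B (V(B, f) = (-4 - ½*6)*B = (-4 - 3)*B = -7*B)
V(J(33), a(-24, 7)) + 2095728 = -7*33 + 2095728 = -231 + 2095728 = 2095497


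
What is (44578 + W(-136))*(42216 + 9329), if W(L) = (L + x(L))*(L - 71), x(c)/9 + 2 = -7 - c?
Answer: -8446730695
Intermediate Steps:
x(c) = -81 - 9*c (x(c) = -18 + 9*(-7 - c) = -18 + (-63 - 9*c) = -81 - 9*c)
W(L) = (-81 - 8*L)*(-71 + L) (W(L) = (L + (-81 - 9*L))*(L - 71) = (-81 - 8*L)*(-71 + L))
(44578 + W(-136))*(42216 + 9329) = (44578 + (5751 - 8*(-136)**2 + 487*(-136)))*(42216 + 9329) = (44578 + (5751 - 8*18496 - 66232))*51545 = (44578 + (5751 - 147968 - 66232))*51545 = (44578 - 208449)*51545 = -163871*51545 = -8446730695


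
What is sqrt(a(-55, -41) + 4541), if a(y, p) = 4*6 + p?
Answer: 2*sqrt(1131) ≈ 67.261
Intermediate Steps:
a(y, p) = 24 + p
sqrt(a(-55, -41) + 4541) = sqrt((24 - 41) + 4541) = sqrt(-17 + 4541) = sqrt(4524) = 2*sqrt(1131)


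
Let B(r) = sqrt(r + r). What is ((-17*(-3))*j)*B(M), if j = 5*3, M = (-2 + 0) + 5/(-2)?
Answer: 2295*I ≈ 2295.0*I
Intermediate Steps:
M = -9/2 (M = -2 + 5*(-1/2) = -2 - 5/2 = -9/2 ≈ -4.5000)
B(r) = sqrt(2)*sqrt(r) (B(r) = sqrt(2*r) = sqrt(2)*sqrt(r))
j = 15
((-17*(-3))*j)*B(M) = (-17*(-3)*15)*(sqrt(2)*sqrt(-9/2)) = (51*15)*(sqrt(2)*(3*I*sqrt(2)/2)) = 765*(3*I) = 2295*I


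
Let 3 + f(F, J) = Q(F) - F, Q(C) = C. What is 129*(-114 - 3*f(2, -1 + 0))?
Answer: -13545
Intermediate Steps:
f(F, J) = -3 (f(F, J) = -3 + (F - F) = -3 + 0 = -3)
129*(-114 - 3*f(2, -1 + 0)) = 129*(-114 - 3*(-3)) = 129*(-114 + 9) = 129*(-105) = -13545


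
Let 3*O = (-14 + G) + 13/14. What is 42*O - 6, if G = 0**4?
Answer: -189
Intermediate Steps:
G = 0
O = -61/14 (O = ((-14 + 0) + 13/14)/3 = (-14 + 13*(1/14))/3 = (-14 + 13/14)/3 = (1/3)*(-183/14) = -61/14 ≈ -4.3571)
42*O - 6 = 42*(-61/14) - 6 = -183 - 6 = -189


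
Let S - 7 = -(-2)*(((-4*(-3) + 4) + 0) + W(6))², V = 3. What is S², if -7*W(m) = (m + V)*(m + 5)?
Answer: 463761/2401 ≈ 193.15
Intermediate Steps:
W(m) = -(3 + m)*(5 + m)/7 (W(m) = -(m + 3)*(m + 5)/7 = -(3 + m)*(5 + m)/7)
S = 681/49 (S = 7 - (-2)*(((-4*(-3) + 4) + 0) + (-15/7 - 8/7*6 - ⅐*6²))² = 7 - (-2)*(((12 + 4) + 0) + (-15/7 - 48/7 - ⅐*36))² = 7 - (-2)*((16 + 0) + (-15/7 - 48/7 - 36/7))² = 7 - (-2)*(16 - 99/7)² = 7 - (-2)*(13/7)² = 7 - (-2)*169/49 = 7 - 1*(-338/49) = 7 + 338/49 = 681/49 ≈ 13.898)
S² = (681/49)² = 463761/2401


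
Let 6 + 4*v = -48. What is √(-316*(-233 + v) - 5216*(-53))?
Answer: √354342 ≈ 595.27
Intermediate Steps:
v = -27/2 (v = -3/2 + (¼)*(-48) = -3/2 - 12 = -27/2 ≈ -13.500)
√(-316*(-233 + v) - 5216*(-53)) = √(-316*(-233 - 27/2) - 5216*(-53)) = √(-316*(-493/2) + 276448) = √(77894 + 276448) = √354342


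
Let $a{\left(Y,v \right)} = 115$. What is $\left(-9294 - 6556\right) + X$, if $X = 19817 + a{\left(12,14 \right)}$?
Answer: $4082$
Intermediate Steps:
$X = 19932$ ($X = 19817 + 115 = 19932$)
$\left(-9294 - 6556\right) + X = \left(-9294 - 6556\right) + 19932 = -15850 + 19932 = 4082$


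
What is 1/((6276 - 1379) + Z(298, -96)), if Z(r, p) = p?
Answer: 1/4801 ≈ 0.00020829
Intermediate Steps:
1/((6276 - 1379) + Z(298, -96)) = 1/((6276 - 1379) - 96) = 1/(4897 - 96) = 1/4801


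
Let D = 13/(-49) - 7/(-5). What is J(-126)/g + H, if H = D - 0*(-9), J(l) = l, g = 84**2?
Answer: 2189/1960 ≈ 1.1168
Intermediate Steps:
g = 7056
D = 278/245 (D = 13*(-1/49) - 7*(-1/5) = -13/49 + 7/5 = 278/245 ≈ 1.1347)
H = 278/245 (H = 278/245 - 0*(-9) = 278/245 - 99*0 = 278/245 + 0 = 278/245 ≈ 1.1347)
J(-126)/g + H = -126/7056 + 278/245 = -126*1/7056 + 278/245 = -1/56 + 278/245 = 2189/1960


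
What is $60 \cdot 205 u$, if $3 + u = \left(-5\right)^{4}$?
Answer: $7650600$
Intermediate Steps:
$u = 622$ ($u = -3 + \left(-5\right)^{4} = -3 + 625 = 622$)
$60 \cdot 205 u = 60 \cdot 205 \cdot 622 = 12300 \cdot 622 = 7650600$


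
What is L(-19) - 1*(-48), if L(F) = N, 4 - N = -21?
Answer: 73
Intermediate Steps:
N = 25 (N = 4 - 1*(-21) = 4 + 21 = 25)
L(F) = 25
L(-19) - 1*(-48) = 25 - 1*(-48) = 25 + 48 = 73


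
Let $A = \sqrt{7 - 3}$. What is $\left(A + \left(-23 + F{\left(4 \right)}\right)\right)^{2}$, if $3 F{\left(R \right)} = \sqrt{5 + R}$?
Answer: $400$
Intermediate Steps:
$F{\left(R \right)} = \frac{\sqrt{5 + R}}{3}$
$A = 2$ ($A = \sqrt{4} = 2$)
$\left(A + \left(-23 + F{\left(4 \right)}\right)\right)^{2} = \left(2 - \left(23 - \frac{\sqrt{5 + 4}}{3}\right)\right)^{2} = \left(2 - \left(23 - \frac{\sqrt{9}}{3}\right)\right)^{2} = \left(2 + \left(-23 + \frac{1}{3} \cdot 3\right)\right)^{2} = \left(2 + \left(-23 + 1\right)\right)^{2} = \left(2 - 22\right)^{2} = \left(-20\right)^{2} = 400$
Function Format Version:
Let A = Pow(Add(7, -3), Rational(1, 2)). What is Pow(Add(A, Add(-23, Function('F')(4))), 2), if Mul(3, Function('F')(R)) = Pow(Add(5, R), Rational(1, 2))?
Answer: 400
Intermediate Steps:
Function('F')(R) = Mul(Rational(1, 3), Pow(Add(5, R), Rational(1, 2)))
A = 2 (A = Pow(4, Rational(1, 2)) = 2)
Pow(Add(A, Add(-23, Function('F')(4))), 2) = Pow(Add(2, Add(-23, Mul(Rational(1, 3), Pow(Add(5, 4), Rational(1, 2))))), 2) = Pow(Add(2, Add(-23, Mul(Rational(1, 3), Pow(9, Rational(1, 2))))), 2) = Pow(Add(2, Add(-23, Mul(Rational(1, 3), 3))), 2) = Pow(Add(2, Add(-23, 1)), 2) = Pow(Add(2, -22), 2) = Pow(-20, 2) = 400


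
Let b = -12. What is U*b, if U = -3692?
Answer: 44304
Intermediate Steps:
U*b = -3692*(-12) = 44304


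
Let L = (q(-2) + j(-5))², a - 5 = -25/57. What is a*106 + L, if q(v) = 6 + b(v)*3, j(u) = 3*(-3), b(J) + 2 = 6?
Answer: 32177/57 ≈ 564.51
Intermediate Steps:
b(J) = 4 (b(J) = -2 + 6 = 4)
j(u) = -9
q(v) = 18 (q(v) = 6 + 4*3 = 6 + 12 = 18)
a = 260/57 (a = 5 - 25/57 = 260/57 ≈ 4.5614)
L = 81 (L = (18 - 9)² = 9² = 81)
a*106 + L = (260/57)*106 + 81 = 27560/57 + 81 = 32177/57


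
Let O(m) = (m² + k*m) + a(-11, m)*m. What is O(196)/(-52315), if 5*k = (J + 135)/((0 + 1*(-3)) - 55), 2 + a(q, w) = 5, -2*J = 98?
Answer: -5647152/7585675 ≈ -0.74445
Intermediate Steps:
J = -49 (J = -½*98 = -49)
a(q, w) = 3 (a(q, w) = -2 + 5 = 3)
k = -43/145 (k = ((-49 + 135)/((0 + 1*(-3)) - 55))/5 = (86/((0 - 3) - 55))/5 = (86/(-3 - 55))/5 = (86/(-58))/5 = (86*(-1/58))/5 = (⅕)*(-43/29) = -43/145 ≈ -0.29655)
O(m) = m² + 392*m/145 (O(m) = (m² - 43*m/145) + 3*m = m² + 392*m/145)
O(196)/(-52315) = ((1/145)*196*(392 + 145*196))/(-52315) = ((1/145)*196*(392 + 28420))*(-1/52315) = ((1/145)*196*28812)*(-1/52315) = (5647152/145)*(-1/52315) = -5647152/7585675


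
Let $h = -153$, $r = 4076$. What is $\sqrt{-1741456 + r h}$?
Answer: $2 i \sqrt{591271} \approx 1537.9 i$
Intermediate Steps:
$\sqrt{-1741456 + r h} = \sqrt{-1741456 + 4076 \left(-153\right)} = \sqrt{-1741456 - 623628} = \sqrt{-2365084} = 2 i \sqrt{591271}$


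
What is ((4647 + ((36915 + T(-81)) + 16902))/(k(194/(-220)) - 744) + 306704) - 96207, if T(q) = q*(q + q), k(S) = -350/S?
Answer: 3540034577/16834 ≈ 2.1029e+5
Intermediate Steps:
T(q) = 2*q**2 (T(q) = q*(2*q) = 2*q**2)
((4647 + ((36915 + T(-81)) + 16902))/(k(194/(-220)) - 744) + 306704) - 96207 = ((4647 + ((36915 + 2*(-81)**2) + 16902))/(-350/(194/(-220)) - 744) + 306704) - 96207 = ((4647 + ((36915 + 2*6561) + 16902))/(-350/(194*(-1/220)) - 744) + 306704) - 96207 = ((4647 + ((36915 + 13122) + 16902))/(-350/(-97/110) - 744) + 306704) - 96207 = ((4647 + (50037 + 16902))/(-350*(-110/97) - 744) + 306704) - 96207 = ((4647 + 66939)/(38500/97 - 744) + 306704) - 96207 = (71586/(-33668/97) + 306704) - 96207 = (71586*(-97/33668) + 306704) - 96207 = (-3471921/16834 + 306704) - 96207 = 5159583215/16834 - 96207 = 3540034577/16834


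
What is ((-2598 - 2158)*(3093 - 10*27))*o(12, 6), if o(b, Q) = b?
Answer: -161114256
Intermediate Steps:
((-2598 - 2158)*(3093 - 10*27))*o(12, 6) = ((-2598 - 2158)*(3093 - 10*27))*12 = -4756*(3093 - 270)*12 = -4756*2823*12 = -13426188*12 = -161114256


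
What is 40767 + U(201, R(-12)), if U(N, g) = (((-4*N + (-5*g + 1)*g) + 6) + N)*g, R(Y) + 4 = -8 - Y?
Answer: 40767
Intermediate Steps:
R(Y) = -12 - Y (R(Y) = -4 + (-8 - Y) = -12 - Y)
U(N, g) = g*(6 - 3*N + g*(1 - 5*g)) (U(N, g) = (((-4*N + (1 - 5*g)*g) + 6) + N)*g = (((-4*N + g*(1 - 5*g)) + 6) + N)*g = ((6 - 4*N + g*(1 - 5*g)) + N)*g = (6 - 3*N + g*(1 - 5*g))*g = g*(6 - 3*N + g*(1 - 5*g)))
40767 + U(201, R(-12)) = 40767 + (-12 - 1*(-12))*(6 + (-12 - 1*(-12)) - 5*(-12 - 1*(-12))² - 3*201) = 40767 + (-12 + 12)*(6 + (-12 + 12) - 5*(-12 + 12)² - 603) = 40767 + 0*(6 + 0 - 5*0² - 603) = 40767 + 0*(6 + 0 - 5*0 - 603) = 40767 + 0*(6 + 0 + 0 - 603) = 40767 + 0*(-597) = 40767 + 0 = 40767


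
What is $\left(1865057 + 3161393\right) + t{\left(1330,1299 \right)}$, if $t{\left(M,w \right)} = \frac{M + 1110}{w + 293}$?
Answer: $\frac{1000263855}{199} \approx 5.0264 \cdot 10^{6}$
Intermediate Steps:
$t{\left(M,w \right)} = \frac{1110 + M}{293 + w}$
$\left(1865057 + 3161393\right) + t{\left(1330,1299 \right)} = \left(1865057 + 3161393\right) + \frac{1110 + 1330}{293 + 1299} = 5026450 + \frac{1}{1592} \cdot 2440 = 5026450 + \frac{305}{199} = \frac{1000263855}{199}$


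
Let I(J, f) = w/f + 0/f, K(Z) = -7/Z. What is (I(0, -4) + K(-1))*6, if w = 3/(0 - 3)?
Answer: 87/2 ≈ 43.500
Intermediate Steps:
w = -1 (w = 3/(-3) = 3*(-⅓) = -1)
I(J, f) = -1/f (I(J, f) = -1/f + 0/f = -1/f + 0 = -1/f)
(I(0, -4) + K(-1))*6 = (-1/(-4) - 7/(-1))*6 = (-1*(-¼) - 7*(-1))*6 = (¼ + 7)*6 = (29/4)*6 = 87/2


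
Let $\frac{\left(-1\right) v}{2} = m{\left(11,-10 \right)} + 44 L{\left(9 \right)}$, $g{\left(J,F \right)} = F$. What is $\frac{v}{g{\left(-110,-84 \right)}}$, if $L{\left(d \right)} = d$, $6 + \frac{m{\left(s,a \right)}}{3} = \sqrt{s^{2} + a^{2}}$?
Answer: $9 + \frac{\sqrt{221}}{14} \approx 10.062$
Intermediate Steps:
$m{\left(s,a \right)} = -18 + 3 \sqrt{a^{2} + s^{2}}$ ($m{\left(s,a \right)} = -18 + 3 \sqrt{s^{2} + a^{2}} = -18 + 3 \sqrt{a^{2} + s^{2}}$)
$v = -756 - 6 \sqrt{221}$ ($v = - 2 \left(\left(-18 + 3 \sqrt{\left(-10\right)^{2} + 11^{2}}\right) + 44 \cdot 9\right) = - 2 \left(\left(-18 + 3 \sqrt{100 + 121}\right) + 396\right) = - 2 \left(\left(-18 + 3 \sqrt{221}\right) + 396\right) = - 2 \left(378 + 3 \sqrt{221}\right) = -756 - 6 \sqrt{221} \approx -845.2$)
$\frac{v}{g{\left(-110,-84 \right)}} = \frac{-756 - 6 \sqrt{221}}{-84} = \left(-756 - 6 \sqrt{221}\right) \left(- \frac{1}{84}\right) = 9 + \frac{\sqrt{221}}{14}$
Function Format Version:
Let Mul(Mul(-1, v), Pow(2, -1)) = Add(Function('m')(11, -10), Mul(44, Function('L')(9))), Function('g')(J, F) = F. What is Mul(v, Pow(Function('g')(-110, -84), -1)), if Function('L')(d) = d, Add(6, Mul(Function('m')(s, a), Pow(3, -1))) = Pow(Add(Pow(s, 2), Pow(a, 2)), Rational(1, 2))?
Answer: Add(9, Mul(Rational(1, 14), Pow(221, Rational(1, 2)))) ≈ 10.062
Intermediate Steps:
Function('m')(s, a) = Add(-18, Mul(3, Pow(Add(Pow(a, 2), Pow(s, 2)), Rational(1, 2)))) (Function('m')(s, a) = Add(-18, Mul(3, Pow(Add(Pow(s, 2), Pow(a, 2)), Rational(1, 2)))) = Add(-18, Mul(3, Pow(Add(Pow(a, 2), Pow(s, 2)), Rational(1, 2)))))
v = Add(-756, Mul(-6, Pow(221, Rational(1, 2)))) (v = Mul(-2, Add(Add(-18, Mul(3, Pow(Add(Pow(-10, 2), Pow(11, 2)), Rational(1, 2)))), Mul(44, 9))) = Mul(-2, Add(Add(-18, Mul(3, Pow(Add(100, 121), Rational(1, 2)))), 396)) = Mul(-2, Add(Add(-18, Mul(3, Pow(221, Rational(1, 2)))), 396)) = Mul(-2, Add(378, Mul(3, Pow(221, Rational(1, 2))))) = Add(-756, Mul(-6, Pow(221, Rational(1, 2)))) ≈ -845.20)
Mul(v, Pow(Function('g')(-110, -84), -1)) = Mul(Add(-756, Mul(-6, Pow(221, Rational(1, 2)))), Pow(-84, -1)) = Mul(Add(-756, Mul(-6, Pow(221, Rational(1, 2)))), Rational(-1, 84)) = Add(9, Mul(Rational(1, 14), Pow(221, Rational(1, 2))))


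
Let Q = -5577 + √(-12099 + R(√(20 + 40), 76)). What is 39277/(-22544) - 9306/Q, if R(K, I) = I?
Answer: -591798227/7971084976 + 423*I*√12023/1414316 ≈ -0.074243 + 0.032794*I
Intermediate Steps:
Q = -5577 + I*√12023 (Q = -5577 + √(-12099 + 76) = -5577 + √(-12023) = -5577 + I*√12023 ≈ -5577.0 + 109.65*I)
39277/(-22544) - 9306/Q = 39277/(-22544) - 9306/(-5577 + I*√12023) = 39277*(-1/22544) - 9306/(-5577 + I*√12023) = -39277/22544 - 9306/(-5577 + I*√12023)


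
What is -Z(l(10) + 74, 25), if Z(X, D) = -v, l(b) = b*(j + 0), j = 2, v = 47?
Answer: 47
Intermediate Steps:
l(b) = 2*b (l(b) = b*(2 + 0) = b*2 = 2*b)
Z(X, D) = -47 (Z(X, D) = -1*47 = -47)
-Z(l(10) + 74, 25) = -1*(-47) = 47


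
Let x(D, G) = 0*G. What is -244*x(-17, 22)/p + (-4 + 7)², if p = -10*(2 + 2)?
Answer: 9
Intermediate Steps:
x(D, G) = 0
p = -40 (p = -10*4 = -40)
-244*x(-17, 22)/p + (-4 + 7)² = -0/(-40) + (-4 + 7)² = -0*(-1)/40 + 3² = -244*0 + 9 = 0 + 9 = 9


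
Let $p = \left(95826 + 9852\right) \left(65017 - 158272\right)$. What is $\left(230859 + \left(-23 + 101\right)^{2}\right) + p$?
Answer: $-9854764947$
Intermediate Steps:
$p = -9855001890$ ($p = 105678 \left(-93255\right) = -9855001890$)
$\left(230859 + \left(-23 + 101\right)^{2}\right) + p = \left(230859 + \left(-23 + 101\right)^{2}\right) - 9855001890 = \left(230859 + 78^{2}\right) - 9855001890 = \left(230859 + 6084\right) - 9855001890 = 236943 - 9855001890 = -9854764947$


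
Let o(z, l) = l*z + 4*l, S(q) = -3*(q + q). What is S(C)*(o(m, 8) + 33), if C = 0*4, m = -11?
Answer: 0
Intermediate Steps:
C = 0
S(q) = -6*q
o(z, l) = 4*l + l*z
S(C)*(o(m, 8) + 33) = (-6*0)*(8*(4 - 11) + 33) = 0*(8*(-7) + 33) = 0*(-56 + 33) = 0*(-23) = 0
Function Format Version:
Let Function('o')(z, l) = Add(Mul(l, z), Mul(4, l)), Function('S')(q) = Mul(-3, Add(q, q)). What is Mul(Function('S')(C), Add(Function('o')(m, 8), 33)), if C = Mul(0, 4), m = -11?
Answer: 0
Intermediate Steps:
C = 0
Function('S')(q) = Mul(-6, q) (Function('S')(q) = Mul(-3, Mul(2, q)) = Mul(-6, q))
Function('o')(z, l) = Add(Mul(4, l), Mul(l, z))
Mul(Function('S')(C), Add(Function('o')(m, 8), 33)) = Mul(Mul(-6, 0), Add(Mul(8, Add(4, -11)), 33)) = Mul(0, Add(Mul(8, -7), 33)) = Mul(0, Add(-56, 33)) = Mul(0, -23) = 0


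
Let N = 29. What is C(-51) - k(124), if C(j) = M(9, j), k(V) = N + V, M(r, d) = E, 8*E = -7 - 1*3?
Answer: -617/4 ≈ -154.25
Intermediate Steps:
E = -5/4 (E = (-7 - 1*3)/8 = (-7 - 3)/8 = (⅛)*(-10) = -5/4 ≈ -1.2500)
M(r, d) = -5/4
k(V) = 29 + V
C(j) = -5/4
C(-51) - k(124) = -5/4 - (29 + 124) = -5/4 - 1*153 = -5/4 - 153 = -617/4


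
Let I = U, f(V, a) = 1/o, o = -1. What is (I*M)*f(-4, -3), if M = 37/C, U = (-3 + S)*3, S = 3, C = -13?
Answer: 0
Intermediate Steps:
f(V, a) = -1 (f(V, a) = 1/(-1) = -1)
U = 0 (U = (-3 + 3)*3 = 0*3 = 0)
M = -37/13 (M = 37/(-13) = 37*(-1/13) = -37/13 ≈ -2.8462)
I = 0
(I*M)*f(-4, -3) = (0*(-37/13))*(-1) = 0*(-1) = 0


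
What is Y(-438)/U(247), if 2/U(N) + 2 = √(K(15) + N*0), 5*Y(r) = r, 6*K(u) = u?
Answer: 438/5 - 219*√10/10 ≈ 18.346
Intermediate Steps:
K(u) = u/6
Y(r) = r/5
U(N) = 2/(-2 + √10/2) (U(N) = 2/(-2 + √((⅙)*15 + N*0)) = 2/(-2 + √(5/2 + 0)) = 2/(-2 + √(5/2)) = 2/(-2 + √10/2))
Y(-438)/U(247) = ((⅕)*(-438))/(-8/3 - 2*√10/3) = -438/(5*(-8/3 - 2*√10/3))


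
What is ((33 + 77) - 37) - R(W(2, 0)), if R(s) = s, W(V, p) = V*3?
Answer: 67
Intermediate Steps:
W(V, p) = 3*V
((33 + 77) - 37) - R(W(2, 0)) = ((33 + 77) - 37) - 3*2 = (110 - 37) - 1*6 = 73 - 6 = 67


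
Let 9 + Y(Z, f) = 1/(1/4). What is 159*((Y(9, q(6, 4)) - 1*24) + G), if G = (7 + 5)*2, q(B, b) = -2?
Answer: -795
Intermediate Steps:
Y(Z, f) = -5 (Y(Z, f) = -9 + 1/(1/4) = -9 + 1/(¼) = -9 + 4 = -5)
G = 24 (G = 12*2 = 24)
159*((Y(9, q(6, 4)) - 1*24) + G) = 159*((-5 - 1*24) + 24) = 159*((-5 - 24) + 24) = 159*(-29 + 24) = 159*(-5) = -795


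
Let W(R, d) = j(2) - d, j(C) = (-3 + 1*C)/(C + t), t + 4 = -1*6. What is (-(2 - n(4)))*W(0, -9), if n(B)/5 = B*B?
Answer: 2847/4 ≈ 711.75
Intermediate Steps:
t = -10 (t = -4 - 1*6 = -4 - 6 = -10)
j(C) = (-3 + C)/(-10 + C) (j(C) = (-3 + 1*C)/(C - 10) = (-3 + C)/(-10 + C))
n(B) = 5*B² (n(B) = 5*(B*B) = 5*B²)
W(R, d) = ⅛ - d (W(R, d) = (-3 + 2)/(-10 + 2) - d = -1/(-8) - d = -⅛*(-1) - d = ⅛ - d)
(-(2 - n(4)))*W(0, -9) = (-(2 - 5*4²))*(⅛ - 1*(-9)) = (-(2 - 5*16))*(⅛ + 9) = -(2 - 1*80)*(73/8) = -(2 - 80)*(73/8) = -1*(-78)*(73/8) = 78*(73/8) = 2847/4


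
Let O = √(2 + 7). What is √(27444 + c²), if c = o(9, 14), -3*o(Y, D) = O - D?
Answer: √247117/3 ≈ 165.70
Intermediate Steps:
O = 3 (O = √9 = 3)
o(Y, D) = -1 + D/3 (o(Y, D) = -(3 - D)/3 = -1 + D/3)
c = 11/3 (c = -1 + (⅓)*14 = -1 + 14/3 = 11/3 ≈ 3.6667)
√(27444 + c²) = √(27444 + (11/3)²) = √(27444 + 121/9) = √(247117/9) = √247117/3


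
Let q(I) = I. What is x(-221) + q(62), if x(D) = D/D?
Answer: 63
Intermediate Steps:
x(D) = 1
x(-221) + q(62) = 1 + 62 = 63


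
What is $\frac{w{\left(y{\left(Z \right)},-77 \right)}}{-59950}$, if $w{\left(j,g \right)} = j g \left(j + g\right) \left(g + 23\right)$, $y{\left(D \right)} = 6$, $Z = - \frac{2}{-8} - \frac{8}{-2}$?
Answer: $\frac{80514}{2725} \approx 29.546$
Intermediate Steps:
$Z = \frac{17}{4}$ ($Z = \left(-2\right) \left(- \frac{1}{8}\right) - -4 = \frac{1}{4} + 4 = \frac{17}{4} \approx 4.25$)
$w{\left(j,g \right)} = g j \left(23 + g\right) \left(g + j\right)$ ($w{\left(j,g \right)} = g j \left(g + j\right) \left(23 + g\right) = g j \left(23 + g\right) \left(g + j\right)$)
$\frac{w{\left(y{\left(Z \right)},-77 \right)}}{-59950} = \frac{\left(-77\right) 6 \left(\left(-77\right)^{2} + 23 \left(-77\right) + 23 \cdot 6 - 462\right)}{-59950} = \left(-77\right) 6 \left(5929 - 1771 + 138 - 462\right) \left(- \frac{1}{59950}\right) = \left(-77\right) 6 \cdot 3834 \left(- \frac{1}{59950}\right) = \left(-1771308\right) \left(- \frac{1}{59950}\right) = \frac{80514}{2725}$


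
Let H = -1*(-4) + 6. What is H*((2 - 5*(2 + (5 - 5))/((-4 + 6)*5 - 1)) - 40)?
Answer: -3520/9 ≈ -391.11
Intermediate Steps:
H = 10 (H = 4 + 6 = 10)
H*((2 - 5*(2 + (5 - 5))/((-4 + 6)*5 - 1)) - 40) = 10*((2 - 5*(2 + (5 - 5))/((-4 + 6)*5 - 1)) - 40) = 10*((2 - 5*(2 + 0)/(2*5 - 1)) - 40) = 10*((2 - 10/(10 - 1)) - 40) = 10*((2 - 10/9) - 40) = 10*(8/9 - 40) = 10*(-352/9) = -3520/9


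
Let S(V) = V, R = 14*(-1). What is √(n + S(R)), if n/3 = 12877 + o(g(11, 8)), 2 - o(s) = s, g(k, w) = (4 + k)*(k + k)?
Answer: √37633 ≈ 193.99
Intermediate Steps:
R = -14
g(k, w) = 2*k*(4 + k) (g(k, w) = (4 + k)*(2*k) = 2*k*(4 + k))
o(s) = 2 - s
n = 37647 (n = 3*(12877 + (2 - 2*11*(4 + 11))) = 3*(12877 + (2 - 2*11*15)) = 3*(12877 + (2 - 1*330)) = 3*(12877 + (2 - 330)) = 3*(12877 - 328) = 3*12549 = 37647)
√(n + S(R)) = √(37647 - 14) = √37633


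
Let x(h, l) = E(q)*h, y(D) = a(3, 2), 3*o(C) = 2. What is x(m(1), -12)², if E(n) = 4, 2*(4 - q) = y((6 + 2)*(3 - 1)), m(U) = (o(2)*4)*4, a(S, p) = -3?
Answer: 16384/9 ≈ 1820.4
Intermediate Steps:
o(C) = ⅔ (o(C) = (⅓)*2 = ⅔)
m(U) = 32/3 (m(U) = ((⅔)*4)*4 = (8/3)*4 = 32/3)
y(D) = -3
q = 11/2 (q = 4 - ½*(-3) = 4 + 3/2 = 11/2 ≈ 5.5000)
x(h, l) = 4*h
x(m(1), -12)² = (4*(32/3))² = (128/3)² = 16384/9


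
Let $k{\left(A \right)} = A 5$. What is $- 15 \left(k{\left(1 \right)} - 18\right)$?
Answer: $195$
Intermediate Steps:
$k{\left(A \right)} = 5 A$
$- 15 \left(k{\left(1 \right)} - 18\right) = - 15 \left(5 \cdot 1 - 18\right) = - 15 \left(5 - 18\right) = \left(-15\right) \left(-13\right) = 195$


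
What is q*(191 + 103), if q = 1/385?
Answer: 42/55 ≈ 0.76364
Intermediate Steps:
q = 1/385 ≈ 0.0025974
q*(191 + 103) = (191 + 103)/385 = (1/385)*294 = 42/55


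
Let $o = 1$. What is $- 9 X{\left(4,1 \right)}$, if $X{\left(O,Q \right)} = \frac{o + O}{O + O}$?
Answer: $- \frac{45}{8} \approx -5.625$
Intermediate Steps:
$X{\left(O,Q \right)} = \frac{1 + O}{2 O}$ ($X{\left(O,Q \right)} = \frac{1 + O}{O + O} = \frac{1 + O}{2 O}$)
$- 9 X{\left(4,1 \right)} = - 9 \frac{1 + 4}{2 \cdot 4} = - 9 \cdot \frac{1}{2} \cdot \frac{1}{4} \cdot 5 = \left(-9\right) \frac{5}{8} = - \frac{45}{8}$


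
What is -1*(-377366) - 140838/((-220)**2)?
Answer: 9132186781/24200 ≈ 3.7736e+5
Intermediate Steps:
-1*(-377366) - 140838/((-220)**2) = 377366 - 140838/48400 = 377366 - 140838*1/48400 = 377366 - 70419/24200 = 9132186781/24200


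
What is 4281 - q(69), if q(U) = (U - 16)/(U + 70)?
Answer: 595006/139 ≈ 4280.6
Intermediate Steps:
q(U) = (-16 + U)/(70 + U)
4281 - q(69) = 4281 - (-16 + 69)/(70 + 69) = 4281 - 53/139 = 595006/139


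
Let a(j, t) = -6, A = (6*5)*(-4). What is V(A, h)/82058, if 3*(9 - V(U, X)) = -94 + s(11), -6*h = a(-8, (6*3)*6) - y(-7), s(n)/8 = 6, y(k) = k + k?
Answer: 73/246174 ≈ 0.00029654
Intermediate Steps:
y(k) = 2*k
A = -120 (A = 30*(-4) = -120)
s(n) = 48 (s(n) = 8*6 = 48)
h = -4/3 (h = -(-6 - 2*(-7))/6 = -(-6 - 1*(-14))/6 = -(-6 + 14)/6 = -⅙*8 = -4/3 ≈ -1.3333)
V(U, X) = 73/3 (V(U, X) = 9 - (-94 + 48)/3 = 9 - ⅓*(-46) = 9 + 46/3 = 73/3)
V(A, h)/82058 = (73/3)/82058 = (73/3)*(1/82058) = 73/246174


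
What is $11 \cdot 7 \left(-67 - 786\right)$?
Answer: $-65681$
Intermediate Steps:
$11 \cdot 7 \left(-67 - 786\right) = 77 \left(-853\right) = -65681$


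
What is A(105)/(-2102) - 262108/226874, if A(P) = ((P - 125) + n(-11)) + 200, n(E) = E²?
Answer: -309620045/238444574 ≈ -1.2985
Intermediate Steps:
A(P) = 196 + P (A(P) = ((P - 125) + (-11)²) + 200 = ((-125 + P) + 121) + 200 = (-4 + P) + 200 = 196 + P)
A(105)/(-2102) - 262108/226874 = (196 + 105)/(-2102) - 262108/226874 = 301*(-1/2102) - 262108*1/226874 = -301/2102 - 131054/113437 = -309620045/238444574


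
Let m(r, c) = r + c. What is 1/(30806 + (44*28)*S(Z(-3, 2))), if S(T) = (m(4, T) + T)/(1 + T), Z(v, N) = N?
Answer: 3/102274 ≈ 2.9333e-5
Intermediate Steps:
m(r, c) = c + r
S(T) = (4 + 2*T)/(1 + T) (S(T) = ((T + 4) + T)/(1 + T) = ((4 + T) + T)/(1 + T) = (4 + 2*T)/(1 + T))
1/(30806 + (44*28)*S(Z(-3, 2))) = 1/(30806 + (44*28)*(2*(2 + 2)/(1 + 2))) = 1/(30806 + 1232*(2*4/3)) = 1/(30806 + 1232*(2*(1/3)*4)) = 1/(30806 + 1232*(8/3)) = 1/(30806 + 9856/3) = 1/(102274/3) = 3/102274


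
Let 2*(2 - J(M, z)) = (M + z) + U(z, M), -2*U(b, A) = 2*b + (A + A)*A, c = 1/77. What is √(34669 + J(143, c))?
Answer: 2*√11206 ≈ 211.72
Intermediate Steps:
c = 1/77 ≈ 0.012987
U(b, A) = -b - A² (U(b, A) = -(2*b + (A + A)*A)/2 = -(2*b + (2*A)*A)/2 = -(2*b + 2*A²)/2 = -b - A²)
J(M, z) = 2 + M²/2 - M/2 (J(M, z) = 2 - ((M + z) + (-z - M²))/2 = 2 - (M - M²)/2 = 2 + (M²/2 - M/2) = 2 + M²/2 - M/2)
√(34669 + J(143, c)) = √(34669 + (2 + (½)*143² - ½*143)) = √(34669 + (2 + (½)*20449 - 143/2)) = √(34669 + (2 + 20449/2 - 143/2)) = √(34669 + 10155) = √44824 = 2*√11206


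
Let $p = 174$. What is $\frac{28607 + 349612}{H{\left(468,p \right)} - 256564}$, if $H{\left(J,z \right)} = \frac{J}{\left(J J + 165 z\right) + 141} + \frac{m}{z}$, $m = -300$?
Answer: $- \frac{906260001375}{614763541226} \approx -1.4742$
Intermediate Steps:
$H{\left(J,z \right)} = - \frac{300}{z} + \frac{J}{141 + J^{2} + 165 z}$ ($H{\left(J,z \right)} = \frac{J}{\left(J J + 165 z\right) + 141} - \frac{300}{z} = \frac{J}{\left(J^{2} + 165 z\right) + 141} - \frac{300}{z} = \frac{J}{141 + J^{2} + 165 z} - \frac{300}{z} = - \frac{300}{z} + \frac{J}{141 + J^{2} + 165 z}$)
$\frac{28607 + 349612}{H{\left(468,p \right)} - 256564} = \frac{28607 + 349612}{\frac{-42300 - 8613000 - 300 \cdot 468^{2} + 468 \cdot 174}{174 \left(141 + 468^{2} + 165 \cdot 174\right)} - 256564} = \frac{378219}{\frac{-42300 - 8613000 - 65707200 + 81432}{174 \left(141 + 219024 + 28710\right)} - 256564} = \frac{378219}{\frac{-42300 - 8613000 - 65707200 + 81432}{174 \cdot 247875} - 256564} = \frac{378219}{\frac{1}{174} \cdot \frac{1}{247875} \left(-74281068\right) - 256564} = \frac{378219}{- \frac{4126726}{2396125} - 256564} = \frac{378219}{- \frac{614763541226}{2396125}} = 378219 \left(- \frac{2396125}{614763541226}\right) = - \frac{906260001375}{614763541226}$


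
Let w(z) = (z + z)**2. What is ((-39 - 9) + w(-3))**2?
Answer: 144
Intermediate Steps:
w(z) = 4*z**2 (w(z) = (2*z)**2 = 4*z**2)
((-39 - 9) + w(-3))**2 = ((-39 - 9) + 4*(-3)**2)**2 = (-48 + 4*9)**2 = (-48 + 36)**2 = (-12)**2 = 144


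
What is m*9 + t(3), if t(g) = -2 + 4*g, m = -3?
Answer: -17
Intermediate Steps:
m*9 + t(3) = -3*9 + (-2 + 4*3) = -27 + (-2 + 12) = -27 + 10 = -17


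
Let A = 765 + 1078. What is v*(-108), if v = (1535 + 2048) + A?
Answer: -586008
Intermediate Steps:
A = 1843
v = 5426 (v = (1535 + 2048) + 1843 = 3583 + 1843 = 5426)
v*(-108) = 5426*(-108) = -586008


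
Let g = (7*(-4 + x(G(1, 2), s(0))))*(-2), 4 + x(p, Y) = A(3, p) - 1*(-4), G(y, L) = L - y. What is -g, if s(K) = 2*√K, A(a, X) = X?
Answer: -42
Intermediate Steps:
x(p, Y) = p (x(p, Y) = -4 + (p - 1*(-4)) = -4 + (p + 4) = -4 + (4 + p) = p)
g = 42 (g = (7*(-4 + (2 - 1*1)))*(-2) = (7*(-4 + (2 - 1)))*(-2) = (7*(-4 + 1))*(-2) = (7*(-3))*(-2) = -21*(-2) = 42)
-g = -1*42 = -42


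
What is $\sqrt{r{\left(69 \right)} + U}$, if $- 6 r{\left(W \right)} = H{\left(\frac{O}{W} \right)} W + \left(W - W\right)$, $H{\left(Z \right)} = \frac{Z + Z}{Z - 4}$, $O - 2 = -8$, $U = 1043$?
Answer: $\frac{\sqrt{2302906}}{47} \approx 32.288$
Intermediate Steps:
$O = -6$ ($O = 2 - 8 = -6$)
$H{\left(Z \right)} = \frac{2 Z}{-4 + Z}$
$r{\left(W \right)} = \frac{2}{-4 - \frac{6}{W}}$ ($r{\left(W \right)} = - \frac{\frac{2 \left(- \frac{6}{W}\right)}{-4 - \frac{6}{W}} W + \left(W - W\right)}{6} = - \frac{- \frac{12}{W \left(-4 - \frac{6}{W}\right)} W + 0}{6} = - \frac{- \frac{12}{-4 - \frac{6}{W}} + 0}{6} = - \frac{\left(-12\right) \frac{1}{-4 - \frac{6}{W}}}{6} = \frac{2}{-4 - \frac{6}{W}}$)
$\sqrt{r{\left(69 \right)} + U} = \sqrt{\left(-1\right) 69 \frac{1}{3 + 2 \cdot 69} + 1043} = \sqrt{\left(-1\right) 69 \frac{1}{3 + 138} + 1043} = \sqrt{\left(-1\right) 69 \cdot \frac{1}{141} + 1043} = \sqrt{- \frac{23}{47} + 1043} = \sqrt{\frac{48998}{47}} = \frac{\sqrt{2302906}}{47}$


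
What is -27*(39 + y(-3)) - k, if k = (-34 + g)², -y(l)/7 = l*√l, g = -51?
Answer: -8278 - 567*I*√3 ≈ -8278.0 - 982.07*I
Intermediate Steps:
y(l) = -7*l^(3/2) (y(l) = -7*l*√l = -7*l^(3/2))
k = 7225 (k = (-34 - 51)² = (-85)² = 7225)
-27*(39 + y(-3)) - k = -27*(39 - (-21)*I*√3) - 1*7225 = -27*(39 - (-21)*I*√3) - 7225 = -27*(39 + 21*I*√3) - 7225 = (-1053 - 567*I*√3) - 7225 = -8278 - 567*I*√3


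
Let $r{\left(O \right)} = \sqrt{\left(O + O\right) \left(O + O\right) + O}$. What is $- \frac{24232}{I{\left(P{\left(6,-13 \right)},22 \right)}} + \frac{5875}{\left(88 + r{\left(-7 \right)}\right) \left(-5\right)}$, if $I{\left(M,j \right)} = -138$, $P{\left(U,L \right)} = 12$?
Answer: $\frac{16880356}{104259} + \frac{705 \sqrt{21}}{1511} \approx 164.05$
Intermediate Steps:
$r{\left(O \right)} = \sqrt{O + 4 O^{2}}$ ($r{\left(O \right)} = \sqrt{2 O 2 O + O} = \sqrt{4 O^{2} + O} = \sqrt{O + 4 O^{2}}$)
$- \frac{24232}{I{\left(P{\left(6,-13 \right)},22 \right)}} + \frac{5875}{\left(88 + r{\left(-7 \right)}\right) \left(-5\right)} = - \frac{24232}{-138} + \frac{5875}{\left(88 + \sqrt{- 7 \left(1 + 4 \left(-7\right)\right)}\right) \left(-5\right)} = \left(-24232\right) \left(- \frac{1}{138}\right) + \frac{5875}{\left(88 + \sqrt{- 7 \left(1 - 28\right)}\right) \left(-5\right)} = \frac{12116}{69} + \frac{5875}{\left(88 + \sqrt{\left(-7\right) \left(-27\right)}\right) \left(-5\right)} = \frac{12116}{69} + \frac{5875}{\left(88 + \sqrt{189}\right) \left(-5\right)} = \frac{12116}{69} + \frac{5875}{\left(88 + 3 \sqrt{21}\right) \left(-5\right)} = \frac{12116}{69} + \frac{5875}{-440 - 15 \sqrt{21}}$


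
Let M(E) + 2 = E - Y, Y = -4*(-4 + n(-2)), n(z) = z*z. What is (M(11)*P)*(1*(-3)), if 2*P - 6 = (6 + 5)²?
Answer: -3429/2 ≈ -1714.5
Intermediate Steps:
n(z) = z²
P = 127/2 (P = 3 + (6 + 5)²/2 = 3 + (½)*11² = 3 + (½)*121 = 3 + 121/2 = 127/2 ≈ 63.500)
Y = 0 (Y = -4*(-4 + (-2)²) = -4*(-4 + 4) = -4*0 = 0)
M(E) = -2 + E (M(E) = -2 + (E - 1*0) = -2 + (E + 0) = -2 + E)
(M(11)*P)*(1*(-3)) = ((-2 + 11)*(127/2))*(1*(-3)) = (9*(127/2))*(-3) = (1143/2)*(-3) = -3429/2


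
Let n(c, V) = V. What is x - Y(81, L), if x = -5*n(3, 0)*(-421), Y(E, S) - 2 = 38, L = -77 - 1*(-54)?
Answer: -40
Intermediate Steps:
L = -23 (L = -77 + 54 = -23)
Y(E, S) = 40 (Y(E, S) = 2 + 38 = 40)
x = 0 (x = -5*0*(-421) = 0*(-421) = 0)
x - Y(81, L) = 0 - 1*40 = 0 - 40 = -40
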